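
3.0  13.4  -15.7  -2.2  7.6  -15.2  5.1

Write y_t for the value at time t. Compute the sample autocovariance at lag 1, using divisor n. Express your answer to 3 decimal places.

-50.377

Mean ȳ = (3.0 + 13.4 − 15.7 − 2.2 + 7.6 − 15.2 + 5.1)/7 = -0.5714
Σ_{t=1}^{6}(y_t−ȳ)(y_{t+1}−ȳ) = -352.6408
γ_1 = -352.6408 / 7 = -50.377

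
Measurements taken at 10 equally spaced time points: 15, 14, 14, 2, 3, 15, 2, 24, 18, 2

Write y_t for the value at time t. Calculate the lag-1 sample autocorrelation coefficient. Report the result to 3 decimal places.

Mean ȳ = (15 + 14 + 14 + 2 + 3 + 15 + 2 + 24 + 18 + 2)/10 = 10.9000
Numerator Σ_{t=1}^{9}(y_t−ȳ)(y_{t+1}−ȳ) = -90.6100
Denominator Σ(y_t−ȳ)² = 574.9000
r_1 = -90.6100 / 574.9000 = -0.158

-0.158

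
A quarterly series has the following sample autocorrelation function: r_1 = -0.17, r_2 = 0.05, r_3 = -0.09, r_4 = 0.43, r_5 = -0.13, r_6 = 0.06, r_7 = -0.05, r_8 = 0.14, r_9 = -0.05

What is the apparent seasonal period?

The largest autocorrelation is r_4 = 0.43; the remaining lags stay at or below 0.14.
The dominant spike at lag 4 indicates a seasonal period of 4.

4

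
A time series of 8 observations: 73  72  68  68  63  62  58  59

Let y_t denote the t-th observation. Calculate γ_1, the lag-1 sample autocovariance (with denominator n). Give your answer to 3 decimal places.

18.561

Mean ȳ = (73 + 72 + 68 + 68 + 63 + 62 + 58 + 59)/8 = 65.3750
Σ_{t=1}^{7}(y_t−ȳ)(y_{t+1}−ȳ) = 148.4844
γ_1 = 148.4844 / 8 = 18.561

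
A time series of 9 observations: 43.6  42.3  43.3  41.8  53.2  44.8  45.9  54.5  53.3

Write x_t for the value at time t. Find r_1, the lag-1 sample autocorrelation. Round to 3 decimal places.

0.224

Mean x̄ = (43.6 + 42.3 + 43.3 + 41.8 + 53.2 + 44.8 + 45.9 + 54.5 + 53.3)/9 = 46.9667
Numerator Σ_{t=1}^{8}(x_t−x̄)(x_{t+1}−x̄) = 48.0422
Denominator Σ(x_t−x̄)² = 214.8000
r_1 = 48.0422 / 214.8000 = 0.224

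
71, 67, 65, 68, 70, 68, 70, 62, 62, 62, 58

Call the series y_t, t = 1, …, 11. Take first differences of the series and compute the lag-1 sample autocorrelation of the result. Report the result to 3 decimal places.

-0.232

First differences Δy: -4, -2, 3, 2, -2, 2, -8, 0, 0, -4
Mean of differences = -1.3000
Numerator Σ(Δy_t−Δȳ)(Δy_{t+1}−Δȳ) = -24.1900
Denominator Σ(Δy_t−Δȳ)² = 104.1000
r_1(Δy) = -24.1900 / 104.1000 = -0.232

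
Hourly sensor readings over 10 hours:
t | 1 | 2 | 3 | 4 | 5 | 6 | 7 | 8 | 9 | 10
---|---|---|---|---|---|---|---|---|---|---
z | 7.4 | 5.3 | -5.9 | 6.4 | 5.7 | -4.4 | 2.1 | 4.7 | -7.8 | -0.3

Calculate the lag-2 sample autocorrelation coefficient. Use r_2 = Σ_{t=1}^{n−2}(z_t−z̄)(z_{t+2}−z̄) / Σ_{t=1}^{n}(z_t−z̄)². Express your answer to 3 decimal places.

-0.402

Mean z̄ = (7.4 + 5.3 − 5.9 + 6.4 + 5.7 − 4.4 + 2.1 + 4.7 − 7.8 − 0.3)/10 = 1.3200
Numerator Σ_{t=1}^{8}(z_t−z̄)(z_{t+2}−z̄) = -112.8668
Denominator Σ(z_t−z̄)² = 280.4760
r_2 = -112.8668 / 280.4760 = -0.402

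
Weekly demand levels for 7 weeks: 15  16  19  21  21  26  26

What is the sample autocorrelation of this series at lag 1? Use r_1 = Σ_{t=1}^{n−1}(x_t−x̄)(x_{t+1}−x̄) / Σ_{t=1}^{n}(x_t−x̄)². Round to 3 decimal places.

0.562

Mean x̄ = (15 + 16 + 19 + 21 + 21 + 26 + 26)/7 = 20.5714
Deviations from mean: -5.5714, -4.5714, -1.5714, 0.4286, 0.4286, 5.4286, 5.4286
Σ(x_t−x̄)(x_{t+1}−x̄) = (25.4694) + (7.1837) + (-0.6735) + (0.1837) + (2.3265) + (29.4694) = 63.9592
Denominator Σ(x_t−x̄)² = 113.7143
r_1 = 63.9592 / 113.7143 = 0.562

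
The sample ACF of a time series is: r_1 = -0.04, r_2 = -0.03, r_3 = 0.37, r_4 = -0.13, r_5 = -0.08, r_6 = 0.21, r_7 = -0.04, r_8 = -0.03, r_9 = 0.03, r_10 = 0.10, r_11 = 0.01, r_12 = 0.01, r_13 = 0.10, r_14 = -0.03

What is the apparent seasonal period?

The largest autocorrelation is r_3 = 0.37, with a weaker echo at lag 6 (0.21); the remaining lags stay at or below 0.10.
The dominant spike at lag 3 indicates a seasonal period of 3.

3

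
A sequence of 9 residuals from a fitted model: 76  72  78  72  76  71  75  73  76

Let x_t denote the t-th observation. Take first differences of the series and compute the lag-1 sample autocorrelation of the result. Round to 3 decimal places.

-0.873

First differences Δx: -4, 6, -6, 4, -5, 4, -2, 3
Mean of differences = 0.0000
Numerator Σ(Δx_t−Δx̄)(Δx_{t+1}−Δx̄) = -138.0000
Denominator Σ(Δx_t−Δx̄)² = 158.0000
r_1(Δx) = -138.0000 / 158.0000 = -0.873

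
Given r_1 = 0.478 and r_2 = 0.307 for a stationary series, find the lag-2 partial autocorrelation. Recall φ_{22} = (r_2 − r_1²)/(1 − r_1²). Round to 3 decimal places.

0.102

φ_{22} = (r_2 − r_1²) / (1 − r_1²)
r_1² = (0.478)² = 0.228484
Numerator = 0.307 − 0.2285 = 0.0785; denominator = 1 − 0.2285 = 0.7715
φ_{22} = 0.0785 / 0.7715 = 0.102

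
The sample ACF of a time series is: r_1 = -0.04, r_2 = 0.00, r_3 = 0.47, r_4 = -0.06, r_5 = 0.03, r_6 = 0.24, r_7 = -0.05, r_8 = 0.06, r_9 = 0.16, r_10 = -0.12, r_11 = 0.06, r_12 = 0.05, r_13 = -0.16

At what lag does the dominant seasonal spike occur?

3

The largest autocorrelation is r_3 = 0.47, with weaker echoes at lags 6 (0.24) and 9 (0.16); the remaining lags stay at or below 0.06.
The dominant spike at lag 3 indicates a seasonal period of 3.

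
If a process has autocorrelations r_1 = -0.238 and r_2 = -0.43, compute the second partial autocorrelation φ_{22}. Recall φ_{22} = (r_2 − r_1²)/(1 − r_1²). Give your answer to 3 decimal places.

-0.516

φ_{22} = (r_2 − r_1²) / (1 − r_1²)
r_1² = (-0.238)² = 0.056644
Numerator = -0.43 − 0.0566 = -0.4866; denominator = 1 − 0.0566 = 0.9434
φ_{22} = -0.4866 / 0.9434 = -0.516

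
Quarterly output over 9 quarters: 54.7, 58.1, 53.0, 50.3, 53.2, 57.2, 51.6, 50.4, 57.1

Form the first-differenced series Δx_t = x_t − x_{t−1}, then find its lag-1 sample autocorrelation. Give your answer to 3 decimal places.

First differences Δx: 3.4, -5.1, -2.7, 2.9, 4.0, -5.6, -1.2, 6.7
Mean of differences = 0.3000
Numerator Σ(Δx_t−Δx̄)(Δx_{t+1}−Δx̄) = -21.3000
Denominator Σ(Δx_t−Δx̄)² = 146.2400
r_1(Δx) = -21.3000 / 146.2400 = -0.146

-0.146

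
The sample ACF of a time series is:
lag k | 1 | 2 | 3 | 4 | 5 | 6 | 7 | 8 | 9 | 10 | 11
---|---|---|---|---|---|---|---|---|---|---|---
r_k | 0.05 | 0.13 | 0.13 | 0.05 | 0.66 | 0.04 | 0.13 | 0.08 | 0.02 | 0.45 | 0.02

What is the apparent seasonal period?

The largest autocorrelation is r_5 = 0.66, with a weaker echo at lag 10 (0.45); the remaining lags stay at or below 0.13.
The dominant spike at lag 5 indicates a seasonal period of 5.

5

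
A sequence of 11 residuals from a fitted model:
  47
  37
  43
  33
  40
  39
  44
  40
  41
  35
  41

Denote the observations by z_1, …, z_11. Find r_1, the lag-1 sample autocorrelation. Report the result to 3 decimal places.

-0.406

Mean z̄ = (47 + 37 + 43 + 33 + 40 + 39 + 44 + 40 + 41 + 35 + 41)/11 = 40.0000
Numerator Σ_{t=1}^{10}(z_t−z̄)(z_{t+1}−z̄) = -65.0000
Denominator Σ(z_t−z̄)² = 160.0000
r_1 = -65.0000 / 160.0000 = -0.406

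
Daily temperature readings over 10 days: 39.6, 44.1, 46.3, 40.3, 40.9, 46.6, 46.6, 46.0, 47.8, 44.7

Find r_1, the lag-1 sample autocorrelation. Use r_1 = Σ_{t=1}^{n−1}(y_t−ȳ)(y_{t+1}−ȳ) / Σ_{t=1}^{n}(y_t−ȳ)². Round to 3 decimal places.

Mean ȳ = (39.6 + 44.1 + 46.3 + 40.3 + 40.9 + 46.6 + 46.6 + 46.0 + 47.8 + 44.7)/10 = 44.2900
Numerator Σ_{t=1}^{9}(y_t−ȳ)(y_{t+1}−ȳ) = 14.9119
Denominator Σ(y_t−ȳ)² = 79.5690
r_1 = 14.9119 / 79.5690 = 0.187

0.187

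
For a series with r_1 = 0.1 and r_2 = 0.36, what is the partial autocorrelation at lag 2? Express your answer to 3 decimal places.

0.354

φ_{22} = (r_2 − r_1²) / (1 − r_1²)
r_1² = (0.1)² = 0.01
Numerator = 0.36 − 0.0100 = 0.3500; denominator = 1 − 0.0100 = 0.9900
φ_{22} = 0.3500 / 0.9900 = 0.354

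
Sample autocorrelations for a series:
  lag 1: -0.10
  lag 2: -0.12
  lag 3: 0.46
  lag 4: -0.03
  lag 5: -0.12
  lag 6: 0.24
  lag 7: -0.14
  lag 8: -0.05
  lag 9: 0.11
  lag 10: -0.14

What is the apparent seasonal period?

The largest autocorrelation is r_3 = 0.46, with a weaker echo at lag 6 (0.24); the remaining lags stay at or below 0.11.
The dominant spike at lag 3 indicates a seasonal period of 3.

3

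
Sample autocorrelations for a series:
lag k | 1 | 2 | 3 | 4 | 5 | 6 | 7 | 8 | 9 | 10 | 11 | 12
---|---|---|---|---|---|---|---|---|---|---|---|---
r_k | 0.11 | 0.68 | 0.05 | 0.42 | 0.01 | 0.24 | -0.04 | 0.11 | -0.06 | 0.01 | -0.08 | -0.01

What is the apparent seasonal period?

The largest autocorrelation is r_2 = 0.68, with weaker echoes at lags 4 (0.42) and 6 (0.24); the remaining lags stay at or below 0.11.
The dominant spike at lag 2 indicates a seasonal period of 2.

2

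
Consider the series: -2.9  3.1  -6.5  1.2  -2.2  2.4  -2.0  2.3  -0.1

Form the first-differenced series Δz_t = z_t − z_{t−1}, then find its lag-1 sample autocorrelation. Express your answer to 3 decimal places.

First differences Δz: 6.0, -9.6, 7.7, -3.4, 4.6, -4.4, 4.3, -2.4
Mean of differences = 0.3500
Numerator Σ(Δz_t−Δz̄)(Δz_{t+1}−Δz̄) = -222.6625
Denominator Σ(Δz_t−Δz̄)² = 262.8000
r_1(Δz) = -222.6625 / 262.8000 = -0.847

-0.847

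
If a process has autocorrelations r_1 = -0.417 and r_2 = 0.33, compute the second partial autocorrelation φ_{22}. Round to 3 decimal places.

φ_{22} = (r_2 − r_1²) / (1 − r_1²)
r_1² = (-0.417)² = 0.173889
Numerator = 0.33 − 0.1739 = 0.1561; denominator = 1 − 0.1739 = 0.8261
φ_{22} = 0.1561 / 0.8261 = 0.189

0.189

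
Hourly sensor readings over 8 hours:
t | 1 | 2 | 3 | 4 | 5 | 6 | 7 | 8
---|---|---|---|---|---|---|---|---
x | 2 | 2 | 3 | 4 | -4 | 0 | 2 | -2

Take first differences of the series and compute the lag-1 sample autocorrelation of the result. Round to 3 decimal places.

-0.394

First differences Δx: 0, 1, 1, -8, 4, 2, -4
Mean of differences = -0.5714
Numerator Σ(Δx_t−Δx̄)(Δx_{t+1}−Δx̄) = -39.3265
Denominator Σ(Δx_t−Δx̄)² = 99.7143
r_1(Δx) = -39.3265 / 99.7143 = -0.394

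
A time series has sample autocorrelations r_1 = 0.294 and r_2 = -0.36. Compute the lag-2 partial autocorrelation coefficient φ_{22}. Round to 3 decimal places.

-0.489

φ_{22} = (r_2 − r_1²) / (1 − r_1²)
r_1² = (0.294)² = 0.086436
Numerator = -0.36 − 0.0864 = -0.4464; denominator = 1 − 0.0864 = 0.9136
φ_{22} = -0.4464 / 0.9136 = -0.489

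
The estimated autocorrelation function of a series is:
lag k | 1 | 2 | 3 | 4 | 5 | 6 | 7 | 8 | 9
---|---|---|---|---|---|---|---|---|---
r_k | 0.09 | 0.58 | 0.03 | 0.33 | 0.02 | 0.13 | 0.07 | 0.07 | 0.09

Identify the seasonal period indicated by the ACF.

The largest autocorrelation is r_2 = 0.58, with a weaker echo at lag 4 (0.33); the remaining lags stay at or below 0.13.
The dominant spike at lag 2 indicates a seasonal period of 2.

2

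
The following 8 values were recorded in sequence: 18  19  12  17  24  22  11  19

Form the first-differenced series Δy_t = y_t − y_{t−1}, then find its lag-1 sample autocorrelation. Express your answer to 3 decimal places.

-0.274

First differences Δy: 1, -7, 5, 7, -2, -11, 8
Mean of differences = 0.1429
Numerator Σ(Δy_t−Δȳ)(Δy_{t+1}−Δȳ) = -85.8776
Denominator Σ(Δy_t−Δȳ)² = 312.8571
r_1(Δy) = -85.8776 / 312.8571 = -0.274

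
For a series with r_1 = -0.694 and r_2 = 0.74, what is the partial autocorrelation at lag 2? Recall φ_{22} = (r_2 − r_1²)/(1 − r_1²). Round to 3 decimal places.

0.498

φ_{22} = (r_2 − r_1²) / (1 − r_1²)
r_1² = (-0.694)² = 0.481636
Numerator = 0.74 − 0.4816 = 0.2584; denominator = 1 − 0.4816 = 0.5184
φ_{22} = 0.2584 / 0.5184 = 0.498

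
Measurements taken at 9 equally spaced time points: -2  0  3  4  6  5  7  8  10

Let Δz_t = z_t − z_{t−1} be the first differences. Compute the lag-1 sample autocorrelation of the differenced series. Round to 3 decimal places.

-0.325

First differences Δz: 2, 3, 1, 2, -1, 2, 1, 2
Mean of differences = 1.5000
Numerator Σ(Δz_t−Δz̄)(Δz_{t+1}−Δz̄) = -3.2500
Denominator Σ(Δz_t−Δz̄)² = 10.0000
r_1(Δz) = -3.2500 / 10.0000 = -0.325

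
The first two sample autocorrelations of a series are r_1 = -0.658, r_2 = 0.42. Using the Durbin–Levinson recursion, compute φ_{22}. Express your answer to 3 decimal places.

-0.023

φ_{22} = (r_2 − r_1²) / (1 − r_1²)
r_1² = (-0.658)² = 0.432964
Numerator = 0.42 − 0.4330 = -0.0130; denominator = 1 − 0.4330 = 0.5670
φ_{22} = -0.0130 / 0.5670 = -0.023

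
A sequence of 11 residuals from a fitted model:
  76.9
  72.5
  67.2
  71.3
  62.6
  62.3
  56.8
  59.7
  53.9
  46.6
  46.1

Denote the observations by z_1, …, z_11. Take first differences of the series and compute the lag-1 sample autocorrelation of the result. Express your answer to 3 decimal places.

First differences Δz: -4.4, -5.3, 4.1, -8.7, -0.3, -5.5, 2.9, -5.8, -7.3, -0.5
Mean of differences = -3.0800
Numerator Σ(Δz_t−Δz̄)(Δz_{t+1}−Δz̄) = -105.8584
Denominator Σ(Δz_t−Δz̄)² = 171.0160
r_1(Δz) = -105.8584 / 171.0160 = -0.619

-0.619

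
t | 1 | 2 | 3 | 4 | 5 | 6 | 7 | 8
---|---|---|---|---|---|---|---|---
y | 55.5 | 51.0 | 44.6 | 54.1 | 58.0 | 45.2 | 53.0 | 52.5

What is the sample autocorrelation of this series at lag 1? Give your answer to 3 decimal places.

-0.308

Mean ȳ = (55.5 + 51.0 + 44.6 + 54.1 + 58.0 + 45.2 + 53.0 + 52.5)/8 = 51.7375
Deviations from mean: 3.7625, -0.7375, -7.1375, 2.3625, 6.2625, -6.5375, 1.2625, 0.7625
Σ(y_t−ȳ)(y_{t+1}−ȳ) = (-2.7748) + (5.2639) + (-16.8623) + (14.7952) + (-40.9411) + (-8.2536) + (0.9627) = -47.8102
Denominator Σ(y_t−ȳ)² = 155.3588
r_1 = -47.8102 / 155.3588 = -0.308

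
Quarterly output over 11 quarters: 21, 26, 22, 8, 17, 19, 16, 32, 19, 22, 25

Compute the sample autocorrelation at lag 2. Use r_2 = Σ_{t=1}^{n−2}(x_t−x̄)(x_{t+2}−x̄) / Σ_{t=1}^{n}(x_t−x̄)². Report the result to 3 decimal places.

-0.098

Mean x̄ = (21 + 26 + 22 + 8 + 17 + 19 + 16 + 32 + 19 + 22 + 25)/11 = 20.6364
Numerator Σ_{t=1}^{9}(x_t−x̄)(x_{t+2}−x̄) = -37.3554
Denominator Σ(x_t−x̄)² = 380.5455
r_2 = -37.3554 / 380.5455 = -0.098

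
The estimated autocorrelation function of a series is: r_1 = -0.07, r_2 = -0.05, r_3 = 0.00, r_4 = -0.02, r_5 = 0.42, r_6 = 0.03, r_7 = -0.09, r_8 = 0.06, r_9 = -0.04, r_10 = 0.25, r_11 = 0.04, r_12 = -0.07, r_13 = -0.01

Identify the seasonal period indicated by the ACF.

The largest autocorrelation is r_5 = 0.42, with a weaker echo at lag 10 (0.25); the remaining lags stay at or below 0.06.
The dominant spike at lag 5 indicates a seasonal period of 5.

5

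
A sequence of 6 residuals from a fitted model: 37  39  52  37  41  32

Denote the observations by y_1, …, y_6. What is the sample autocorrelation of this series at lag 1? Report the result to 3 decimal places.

Mean ȳ = (37 + 39 + 52 + 37 + 41 + 32)/6 = 39.6667
Deviations from mean: -2.6667, -0.6667, 12.3333, -2.6667, 1.3333, -7.6667
Σ(y_t−ȳ)(y_{t+1}−ȳ) = (1.7778) + (-8.2222) + (-32.8889) + (-3.5556) + (-10.2222) = -53.1111
Denominator Σ(y_t−ȳ)² = 227.3333
r_1 = -53.1111 / 227.3333 = -0.234

-0.234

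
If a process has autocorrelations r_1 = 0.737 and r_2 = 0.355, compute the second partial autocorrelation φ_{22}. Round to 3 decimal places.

φ_{22} = (r_2 − r_1²) / (1 − r_1²)
r_1² = (0.737)² = 0.543169
Numerator = 0.355 − 0.5432 = -0.1882; denominator = 1 − 0.5432 = 0.4568
φ_{22} = -0.1882 / 0.4568 = -0.412

-0.412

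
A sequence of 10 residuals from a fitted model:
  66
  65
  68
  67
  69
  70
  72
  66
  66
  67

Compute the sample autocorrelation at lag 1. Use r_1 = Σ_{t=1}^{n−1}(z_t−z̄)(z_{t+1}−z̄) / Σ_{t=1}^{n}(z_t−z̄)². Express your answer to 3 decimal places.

Mean z̄ = (66 + 65 + 68 + 67 + 69 + 70 + 72 + 66 + 66 + 67)/10 = 67.6000
Numerator Σ_{t=1}^{9}(z_t−z̄)(z_{t+1}−z̄) = 12.4400
Denominator Σ(z_t−z̄)² = 42.4000
r_1 = 12.4400 / 42.4000 = 0.293

0.293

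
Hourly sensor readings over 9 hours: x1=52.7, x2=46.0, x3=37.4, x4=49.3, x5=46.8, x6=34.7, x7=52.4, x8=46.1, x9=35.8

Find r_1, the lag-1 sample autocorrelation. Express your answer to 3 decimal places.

-0.319

Mean x̄ = (52.7 + 46.0 + 37.4 + 49.3 + 46.8 + 34.7 + 52.4 + 46.1 + 35.8)/9 = 44.5778
Numerator Σ_{t=1}^{8}(x_t−x̄)(x_{t+1}−x̄) = -122.7294
Denominator Σ(x_t−x̄)² = 384.8756
r_1 = -122.7294 / 384.8756 = -0.319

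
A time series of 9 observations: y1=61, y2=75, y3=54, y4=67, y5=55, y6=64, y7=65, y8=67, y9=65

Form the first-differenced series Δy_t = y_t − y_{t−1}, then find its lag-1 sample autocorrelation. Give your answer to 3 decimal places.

-0.790

First differences Δy: 14, -21, 13, -12, 9, 1, 2, -2
Mean of differences = 0.5000
Numerator Σ(Δy_t−Δȳ)(Δy_{t+1}−Δȳ) = -820.2500
Denominator Σ(Δy_t−Δȳ)² = 1038.0000
r_1(Δy) = -820.2500 / 1038.0000 = -0.790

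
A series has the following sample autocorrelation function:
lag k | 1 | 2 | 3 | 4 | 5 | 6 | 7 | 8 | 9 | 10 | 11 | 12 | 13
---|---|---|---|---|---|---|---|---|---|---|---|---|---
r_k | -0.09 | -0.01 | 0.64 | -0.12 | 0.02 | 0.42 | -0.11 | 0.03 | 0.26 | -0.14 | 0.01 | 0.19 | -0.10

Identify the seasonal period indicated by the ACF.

The largest autocorrelation is r_3 = 0.64, with weaker echoes at lags 6 (0.42), 9 (0.26) and 12 (0.19); the remaining lags stay at or below 0.03.
The dominant spike at lag 3 indicates a seasonal period of 3.

3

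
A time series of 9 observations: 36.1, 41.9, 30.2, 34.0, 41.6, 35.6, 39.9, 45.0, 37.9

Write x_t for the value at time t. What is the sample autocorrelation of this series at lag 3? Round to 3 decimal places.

Mean x̄ = (36.1 + 41.9 + 30.2 + 34.0 + 41.6 + 35.6 + 39.9 + 45.0 + 37.9)/9 = 38.0222
Numerator Σ_{t=1}^{6}(x_t−x̄)(x_{t+3}−x̄) = 58.2607
Denominator Σ(x_t−x̄)² = 166.9956
r_3 = 58.2607 / 166.9956 = 0.349

0.349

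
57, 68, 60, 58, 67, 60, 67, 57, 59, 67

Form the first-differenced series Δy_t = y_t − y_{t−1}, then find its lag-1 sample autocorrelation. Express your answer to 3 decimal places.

First differences Δy: 11, -8, -2, 9, -7, 7, -10, 2, 8
Mean of differences = 1.1111
Numerator Σ(Δy_t−Δȳ)(Δy_{t+1}−Δȳ) = -267.2346
Denominator Σ(Δy_t−Δȳ)² = 524.8889
r_1(Δy) = -267.2346 / 524.8889 = -0.509

-0.509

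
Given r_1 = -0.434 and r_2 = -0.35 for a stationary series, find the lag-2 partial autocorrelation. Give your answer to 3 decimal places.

-0.663

φ_{22} = (r_2 − r_1²) / (1 − r_1²)
r_1² = (-0.434)² = 0.188356
Numerator = -0.35 − 0.1884 = -0.5384; denominator = 1 − 0.1884 = 0.8116
φ_{22} = -0.5384 / 0.8116 = -0.663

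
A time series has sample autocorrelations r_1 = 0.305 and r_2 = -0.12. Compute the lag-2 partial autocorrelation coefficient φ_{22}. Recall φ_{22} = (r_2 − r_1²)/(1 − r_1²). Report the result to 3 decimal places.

φ_{22} = (r_2 − r_1²) / (1 − r_1²)
r_1² = (0.305)² = 0.093025
Numerator = -0.12 − 0.0930 = -0.2130; denominator = 1 − 0.0930 = 0.9070
φ_{22} = -0.2130 / 0.9070 = -0.235

-0.235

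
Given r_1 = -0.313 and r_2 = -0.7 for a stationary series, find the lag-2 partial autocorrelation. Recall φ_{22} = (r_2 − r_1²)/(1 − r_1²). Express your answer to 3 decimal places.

-0.885

φ_{22} = (r_2 − r_1²) / (1 − r_1²)
r_1² = (-0.313)² = 0.097969
Numerator = -0.7 − 0.0980 = -0.7980; denominator = 1 − 0.0980 = 0.9020
φ_{22} = -0.7980 / 0.9020 = -0.885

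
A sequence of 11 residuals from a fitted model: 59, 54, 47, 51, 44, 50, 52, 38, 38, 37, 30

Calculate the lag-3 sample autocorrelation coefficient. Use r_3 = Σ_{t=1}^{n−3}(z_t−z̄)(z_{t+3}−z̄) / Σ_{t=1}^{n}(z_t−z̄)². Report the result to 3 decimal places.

Mean z̄ = (59 + 54 + 47 + 51 + 44 + 50 + 52 + 38 + 38 + 37 + 30)/11 = 45.4545
Numerator Σ_{t=1}^{8}(z_t−z̄)(z_{t+3}−z̄) = 142.8347
Denominator Σ(z_t−z̄)² = 776.7273
r_3 = 142.8347 / 776.7273 = 0.184

0.184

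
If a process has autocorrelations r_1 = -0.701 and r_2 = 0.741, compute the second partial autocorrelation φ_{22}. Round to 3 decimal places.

φ_{22} = (r_2 − r_1²) / (1 − r_1²)
r_1² = (-0.701)² = 0.491401
Numerator = 0.741 − 0.4914 = 0.2496; denominator = 1 − 0.4914 = 0.5086
φ_{22} = 0.2496 / 0.5086 = 0.491

0.491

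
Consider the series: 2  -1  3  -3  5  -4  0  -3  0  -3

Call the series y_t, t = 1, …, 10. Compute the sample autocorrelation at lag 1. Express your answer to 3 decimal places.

Mean ȳ = (2 − 1 + 3 − 3 + 5 − 4 + 0 − 3 + 0 − 3)/10 = -0.4000
Numerator Σ_{t=1}^{9}(y_t−ȳ)(y_{t+1}−ȳ) = -50.3600
Denominator Σ(y_t−ȳ)² = 80.4000
r_1 = -50.3600 / 80.4000 = -0.626

-0.626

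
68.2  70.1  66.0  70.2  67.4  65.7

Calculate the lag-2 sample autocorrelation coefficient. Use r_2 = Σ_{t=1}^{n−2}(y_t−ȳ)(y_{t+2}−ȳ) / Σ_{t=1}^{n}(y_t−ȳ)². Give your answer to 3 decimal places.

Mean ȳ = (68.2 + 70.1 + 66.0 + 70.2 + 67.4 + 65.7)/6 = 67.9333
Deviations from mean: 0.2667, 2.1667, -1.9333, 2.2667, -0.5333, -2.2333
Numerator Σ_{t=1}^{4}(y_t−ȳ)(y_{t+2}−ȳ) = 0.3644
Denominator Σ(y_t−ȳ)² = 18.9133
r_2 = 0.3644 / 18.9133 = 0.019

0.019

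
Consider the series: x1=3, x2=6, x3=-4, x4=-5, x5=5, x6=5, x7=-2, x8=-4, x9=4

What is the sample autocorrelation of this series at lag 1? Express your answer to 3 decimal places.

Mean x̄ = (3 + 6 − 4 − 5 + 5 + 5 − 2 − 4 + 4)/9 = 0.8889
Numerator Σ_{t=1}^{8}(x_t−x̄)(x_{t+1}−x̄) = -5.6790
Denominator Σ(x_t−x̄)² = 164.8889
r_1 = -5.6790 / 164.8889 = -0.034

-0.034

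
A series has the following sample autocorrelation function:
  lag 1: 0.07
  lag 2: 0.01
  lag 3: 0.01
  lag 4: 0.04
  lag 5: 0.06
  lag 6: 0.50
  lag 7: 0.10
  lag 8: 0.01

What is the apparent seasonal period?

The largest autocorrelation is r_6 = 0.50; the remaining lags stay at or below 0.10.
The dominant spike at lag 6 indicates a seasonal period of 6.

6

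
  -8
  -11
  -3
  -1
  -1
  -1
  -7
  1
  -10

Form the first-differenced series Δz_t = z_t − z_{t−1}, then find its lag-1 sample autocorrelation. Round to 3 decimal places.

First differences Δz: -3, 8, 2, 0, 0, -6, 8, -11
Mean of differences = -0.2500
Numerator Σ(Δz_t−Δz̄)(Δz_{t+1}−Δz̄) = -141.0625
Denominator Σ(Δz_t−Δz̄)² = 297.5000
r_1(Δz) = -141.0625 / 297.5000 = -0.474

-0.474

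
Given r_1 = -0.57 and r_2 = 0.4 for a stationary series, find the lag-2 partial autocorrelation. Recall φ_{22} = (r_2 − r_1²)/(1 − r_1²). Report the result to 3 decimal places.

0.111

φ_{22} = (r_2 − r_1²) / (1 − r_1²)
r_1² = (-0.57)² = 0.3249
Numerator = 0.4 − 0.3249 = 0.0751; denominator = 1 − 0.3249 = 0.6751
φ_{22} = 0.0751 / 0.6751 = 0.111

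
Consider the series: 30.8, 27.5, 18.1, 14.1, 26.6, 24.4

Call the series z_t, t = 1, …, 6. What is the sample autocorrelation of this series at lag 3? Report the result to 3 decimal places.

-0.310

Mean z̄ = (30.8 + 27.5 + 18.1 + 14.1 + 26.6 + 24.4)/6 = 23.5833
Numerator Σ_{t=1}^{3}(z_t−z̄)(z_{t+3}−z̄) = -61.1008
Denominator Σ(z_t−z̄)² = 197.1883
r_3 = -61.1008 / 197.1883 = -0.310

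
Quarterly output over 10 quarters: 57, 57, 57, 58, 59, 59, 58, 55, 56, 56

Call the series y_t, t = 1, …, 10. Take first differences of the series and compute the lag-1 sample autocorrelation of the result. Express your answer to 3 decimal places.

0.068

First differences Δy: 0, 0, 1, 1, 0, -1, -3, 1, 0
Mean of differences = -0.1111
Numerator Σ(Δy_t−Δȳ)(Δy_{t+1}−Δȳ) = 0.8765
Denominator Σ(Δy_t−Δȳ)² = 12.8889
r_1(Δy) = 0.8765 / 12.8889 = 0.068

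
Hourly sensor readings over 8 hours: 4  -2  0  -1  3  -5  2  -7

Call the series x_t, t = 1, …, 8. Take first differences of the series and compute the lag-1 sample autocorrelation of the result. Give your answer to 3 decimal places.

First differences Δx: -6, 2, -1, 4, -8, 7, -9
Mean of differences = -1.5714
Numerator Σ(Δx_t−Δx̄)(Δx_{t+1}−Δx̄) = -165.1837
Denominator Σ(Δx_t−Δx̄)² = 233.7143
r_1(Δx) = -165.1837 / 233.7143 = -0.707

-0.707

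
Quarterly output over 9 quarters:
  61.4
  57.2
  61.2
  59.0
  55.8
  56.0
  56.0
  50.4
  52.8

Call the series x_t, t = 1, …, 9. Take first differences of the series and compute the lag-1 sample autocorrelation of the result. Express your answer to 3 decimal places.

-0.536

First differences Δx: -4.2, 4.0, -2.2, -3.2, 0.2, 0.0, -5.6, 2.4
Mean of differences = -1.0750
Numerator Σ(Δx_t−Δx̄)(Δx_{t+1}−Δx̄) = -41.1056
Denominator Σ(Δx_t−Δx̄)² = 76.6350
r_1(Δx) = -41.1056 / 76.6350 = -0.536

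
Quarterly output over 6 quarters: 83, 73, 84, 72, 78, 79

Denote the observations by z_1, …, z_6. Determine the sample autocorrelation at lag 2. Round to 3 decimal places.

0.439

Mean z̄ = (83 + 73 + 84 + 72 + 78 + 79)/6 = 78.1667
Σ(z_t−z̄)(z_{t+2}−z̄) = (28.1944) + (31.8611) + (-0.9722) + (-5.1389) = 53.9444
Denominator Σ(z_t−z̄)² = 122.8333
r_2 = 53.9444 / 122.8333 = 0.439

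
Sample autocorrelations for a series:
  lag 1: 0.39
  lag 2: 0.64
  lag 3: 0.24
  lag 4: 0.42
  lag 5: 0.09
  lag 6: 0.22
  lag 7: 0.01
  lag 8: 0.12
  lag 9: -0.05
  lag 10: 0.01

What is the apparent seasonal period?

The largest autocorrelation is r_2 = 0.64, with a weaker echo at lag 4 (0.42); the remaining lags stay at or below 0.39.
The dominant spike at lag 2 indicates a seasonal period of 2.

2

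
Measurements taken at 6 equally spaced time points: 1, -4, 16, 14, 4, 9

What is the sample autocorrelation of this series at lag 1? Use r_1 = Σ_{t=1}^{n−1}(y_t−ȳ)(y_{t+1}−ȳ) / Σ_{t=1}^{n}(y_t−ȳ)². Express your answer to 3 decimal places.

0.012

Mean ȳ = (1 − 4 + 16 + 14 + 4 + 9)/6 = 6.6667
Numerator Σ_{t=1}^{5}(y_t−ȳ)(y_{t+1}−ȳ) = 3.5556
Denominator Σ(y_t−ȳ)² = 299.3333
r_1 = 3.5556 / 299.3333 = 0.012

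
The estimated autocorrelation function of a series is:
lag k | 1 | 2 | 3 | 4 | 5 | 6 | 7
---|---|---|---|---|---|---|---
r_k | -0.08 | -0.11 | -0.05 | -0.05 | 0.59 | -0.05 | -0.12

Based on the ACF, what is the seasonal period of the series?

5

The largest autocorrelation is r_5 = 0.59; the remaining lags stay at or below -0.05.
The dominant spike at lag 5 indicates a seasonal period of 5.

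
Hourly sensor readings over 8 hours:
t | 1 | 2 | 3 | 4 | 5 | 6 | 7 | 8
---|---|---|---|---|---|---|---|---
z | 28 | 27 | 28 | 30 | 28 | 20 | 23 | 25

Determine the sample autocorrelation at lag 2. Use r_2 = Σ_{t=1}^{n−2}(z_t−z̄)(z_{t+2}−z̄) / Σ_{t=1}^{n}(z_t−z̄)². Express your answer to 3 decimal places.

Mean z̄ = (28 + 27 + 28 + 30 + 28 + 20 + 23 + 25)/8 = 26.1250
Deviations from mean: 1.8750, 0.8750, 1.8750, 3.8750, 1.8750, -6.1250, -3.1250, -1.1250
Numerator Σ_{t=1}^{6}(z_t−z̄)(z_{t+2}−z̄) = -12.2813
Denominator Σ(z_t−z̄)² = 74.8750
r_2 = -12.2813 / 74.8750 = -0.164

-0.164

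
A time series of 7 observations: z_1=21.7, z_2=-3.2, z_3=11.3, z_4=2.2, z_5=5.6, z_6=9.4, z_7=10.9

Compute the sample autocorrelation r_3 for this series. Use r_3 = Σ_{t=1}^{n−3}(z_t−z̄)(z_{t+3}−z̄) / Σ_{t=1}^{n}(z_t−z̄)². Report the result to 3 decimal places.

-0.170

Mean z̄ = (21.7 − 3.2 + 11.3 + 2.2 + 5.6 + 9.4 + 10.9)/7 = 8.2714
Deviations from mean: 13.4286, -11.4714, 3.0286, -6.0714, -2.6714, 1.1286, 2.6286
Numerator Σ_{t=1}^{4}(z_t−z̄)(z_{t+3}−z̄) = -63.4267
Denominator Σ(z_t−z̄)² = 373.2743
r_3 = -63.4267 / 373.2743 = -0.170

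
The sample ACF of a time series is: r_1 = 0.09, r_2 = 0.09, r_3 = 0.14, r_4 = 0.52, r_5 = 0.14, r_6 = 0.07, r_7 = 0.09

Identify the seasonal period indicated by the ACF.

4

The largest autocorrelation is r_4 = 0.52; the remaining lags stay at or below 0.14.
The dominant spike at lag 4 indicates a seasonal period of 4.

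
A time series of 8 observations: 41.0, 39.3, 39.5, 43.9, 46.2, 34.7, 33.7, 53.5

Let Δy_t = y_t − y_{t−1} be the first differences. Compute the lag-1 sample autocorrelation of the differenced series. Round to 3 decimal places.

First differences Δy: -1.7, 0.2, 4.4, 2.3, -11.5, -1.0, 19.8
Mean of differences = 1.7857
Numerator Σ(Δy_t−Δȳ)(Δy_{t+1}−Δȳ) = -17.2788
Denominator Σ(Δy_t−Δȳ)² = 530.5486
r_1(Δy) = -17.2788 / 530.5486 = -0.033

-0.033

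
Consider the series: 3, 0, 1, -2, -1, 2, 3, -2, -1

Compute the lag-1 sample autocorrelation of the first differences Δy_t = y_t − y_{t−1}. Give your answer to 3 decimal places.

-0.264

First differences Δy: -3, 1, -3, 1, 3, 1, -5, 1
Mean of differences = -0.5000
Numerator Σ(Δy_t−Δȳ)(Δy_{t+1}−Δȳ) = -14.2500
Denominator Σ(Δy_t−Δȳ)² = 54.0000
r_1(Δy) = -14.2500 / 54.0000 = -0.264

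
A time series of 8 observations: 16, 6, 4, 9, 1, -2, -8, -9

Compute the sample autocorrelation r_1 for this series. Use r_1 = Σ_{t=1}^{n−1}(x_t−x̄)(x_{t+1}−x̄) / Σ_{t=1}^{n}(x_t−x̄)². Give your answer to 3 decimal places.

0.448

Mean x̄ = (16 + 6 + 4 + 9 + 1 − 2 − 8 − 9)/8 = 2.1250
Deviations from mean: 13.8750, 3.8750, 1.8750, 6.8750, -1.1250, -4.1250, -10.1250, -11.1250
Σ(x_t−x̄)(x_{t+1}−x̄) = (53.7656) + (7.2656) + (12.8906) + (-7.7344) + (4.6406) + (41.7656) + (112.6406) = 225.2344
Denominator Σ(x_t−x̄)² = 502.8750
r_1 = 225.2344 / 502.8750 = 0.448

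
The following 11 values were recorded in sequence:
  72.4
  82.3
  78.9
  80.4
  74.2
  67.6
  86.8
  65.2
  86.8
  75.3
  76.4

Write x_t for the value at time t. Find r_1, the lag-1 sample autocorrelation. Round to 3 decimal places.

-0.666

Mean x̄ = (72.4 + 82.3 + 78.9 + 80.4 + 74.2 + 67.6 + 86.8 + 65.2 + 86.8 + 75.3 + 76.4)/11 = 76.9364
Numerator Σ_{t=1}^{10}(x_t−x̄)(x_{t+1}−x̄) = -329.8077
Denominator Σ(x_t−x̄)² = 495.1455
r_1 = -329.8077 / 495.1455 = -0.666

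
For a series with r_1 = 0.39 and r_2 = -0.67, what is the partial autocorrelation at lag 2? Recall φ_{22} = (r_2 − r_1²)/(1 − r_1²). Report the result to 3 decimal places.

φ_{22} = (r_2 − r_1²) / (1 − r_1²)
r_1² = (0.39)² = 0.1521
Numerator = -0.67 − 0.1521 = -0.8221; denominator = 1 − 0.1521 = 0.8479
φ_{22} = -0.8221 / 0.8479 = -0.970

-0.970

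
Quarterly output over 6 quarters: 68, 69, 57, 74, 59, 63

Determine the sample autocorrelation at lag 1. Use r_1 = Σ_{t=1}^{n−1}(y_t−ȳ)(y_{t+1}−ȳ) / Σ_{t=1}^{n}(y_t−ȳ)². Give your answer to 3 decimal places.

-0.638

Mean ȳ = (68 + 69 + 57 + 74 + 59 + 63)/6 = 65.0000
Deviations from mean: 3.0000, 4.0000, -8.0000, 9.0000, -6.0000, -2.0000
Σ(y_t−ȳ)(y_{t+1}−ȳ) = (12.0000) + (-32.0000) + (-72.0000) + (-54.0000) + (12.0000) = -134.0000
Denominator Σ(y_t−ȳ)² = 210.0000
r_1 = -134.0000 / 210.0000 = -0.638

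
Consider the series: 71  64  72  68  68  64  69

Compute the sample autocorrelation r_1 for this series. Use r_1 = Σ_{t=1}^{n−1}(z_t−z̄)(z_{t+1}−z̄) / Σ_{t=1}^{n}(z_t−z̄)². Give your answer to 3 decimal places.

Mean z̄ = (71 + 64 + 72 + 68 + 68 + 64 + 69)/7 = 68.0000
Deviations from mean: 3.0000, -4.0000, 4.0000, 0.0000, 0.0000, -4.0000, 1.0000
Σ(z_t−z̄)(z_{t+1}−z̄) = (-12.0000) + (-16.0000) + (0.0000) + (0.0000) + (0.0000) + (-4.0000) = -32.0000
Denominator Σ(z_t−z̄)² = 58.0000
r_1 = -32.0000 / 58.0000 = -0.552

-0.552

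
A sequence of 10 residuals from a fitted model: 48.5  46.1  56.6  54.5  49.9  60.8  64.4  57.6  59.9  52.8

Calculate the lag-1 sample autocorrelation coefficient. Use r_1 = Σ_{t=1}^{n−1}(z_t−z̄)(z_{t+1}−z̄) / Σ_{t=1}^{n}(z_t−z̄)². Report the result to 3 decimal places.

Mean z̄ = (48.5 + 46.1 + 56.6 + 54.5 + 49.9 + 60.8 + 64.4 + 57.6 + 59.9 + 52.8)/10 = 55.1100
Numerator Σ_{t=1}^{9}(z_t−z̄)(z_{t+1}−z̄) = 95.6099
Denominator Σ(z_t−z̄)² = 307.7690
r_1 = 95.6099 / 307.7690 = 0.311

0.311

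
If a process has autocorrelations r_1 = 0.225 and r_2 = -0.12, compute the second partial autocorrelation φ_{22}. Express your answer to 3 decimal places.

φ_{22} = (r_2 − r_1²) / (1 − r_1²)
r_1² = (0.225)² = 0.050625
Numerator = -0.12 − 0.0506 = -0.1706; denominator = 1 − 0.0506 = 0.9494
φ_{22} = -0.1706 / 0.9494 = -0.180

-0.180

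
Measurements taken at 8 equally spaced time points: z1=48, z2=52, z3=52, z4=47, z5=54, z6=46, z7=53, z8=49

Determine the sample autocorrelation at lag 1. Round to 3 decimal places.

-0.788

Mean z̄ = (48 + 52 + 52 + 47 + 54 + 46 + 53 + 49)/8 = 50.1250
Numerator Σ_{t=1}^{7}(z_t−z̄)(z_{t+1}−z̄) = -49.5156
Denominator Σ(z_t−z̄)² = 62.8750
r_1 = -49.5156 / 62.8750 = -0.788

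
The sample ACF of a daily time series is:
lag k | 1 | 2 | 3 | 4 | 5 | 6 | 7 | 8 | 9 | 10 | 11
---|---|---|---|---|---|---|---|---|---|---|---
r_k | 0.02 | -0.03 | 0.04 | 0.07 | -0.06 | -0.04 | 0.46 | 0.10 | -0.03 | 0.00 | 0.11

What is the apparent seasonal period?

7

The largest autocorrelation is r_7 = 0.46; the remaining lags stay at or below 0.11.
The dominant spike at lag 7 indicates a seasonal period of 7.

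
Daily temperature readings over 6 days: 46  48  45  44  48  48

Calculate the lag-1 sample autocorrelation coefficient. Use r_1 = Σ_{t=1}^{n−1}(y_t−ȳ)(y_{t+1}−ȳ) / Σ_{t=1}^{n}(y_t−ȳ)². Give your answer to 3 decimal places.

-0.048

Mean ȳ = (46 + 48 + 45 + 44 + 48 + 48)/6 = 46.5000
Numerator Σ_{t=1}^{5}(y_t−ȳ)(y_{t+1}−ȳ) = -0.7500
Denominator Σ(y_t−ȳ)² = 15.5000
r_1 = -0.7500 / 15.5000 = -0.048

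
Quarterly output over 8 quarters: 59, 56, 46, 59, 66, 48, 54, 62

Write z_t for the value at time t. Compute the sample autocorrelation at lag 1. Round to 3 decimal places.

Mean z̄ = (59 + 56 + 46 + 59 + 66 + 48 + 54 + 62)/8 = 56.2500
Deviations from mean: 2.7500, -0.2500, -10.2500, 2.7500, 9.7500, -8.2500, -2.2500, 5.7500
Numerator Σ_{t=1}^{7}(z_t−z̄)(z_{t+1}−z̄) = -74.3125
Denominator Σ(z_t−z̄)² = 321.5000
r_1 = -74.3125 / 321.5000 = -0.231

-0.231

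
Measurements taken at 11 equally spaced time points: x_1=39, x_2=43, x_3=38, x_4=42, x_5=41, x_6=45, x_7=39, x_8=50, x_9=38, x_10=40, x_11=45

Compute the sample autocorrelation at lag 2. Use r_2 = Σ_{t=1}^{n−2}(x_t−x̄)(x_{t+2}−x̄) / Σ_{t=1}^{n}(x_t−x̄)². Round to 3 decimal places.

0.194

Mean x̄ = (39 + 43 + 38 + 42 + 41 + 45 + 39 + 50 + 38 + 40 + 45)/11 = 41.8182
Numerator Σ_{t=1}^{9}(x_t−x̄)(x_{t+2}−x̄) = 26.7521
Denominator Σ(x_t−x̄)² = 137.6364
r_2 = 26.7521 / 137.6364 = 0.194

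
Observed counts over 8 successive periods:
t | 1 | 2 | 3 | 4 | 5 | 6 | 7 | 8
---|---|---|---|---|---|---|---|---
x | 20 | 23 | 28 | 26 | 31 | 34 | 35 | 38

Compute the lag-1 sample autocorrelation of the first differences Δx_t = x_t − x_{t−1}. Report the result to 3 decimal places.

-0.601

First differences Δx: 3, 5, -2, 5, 3, 1, 3
Mean of differences = 2.5714
Numerator Σ(Δx_t−Δx̄)(Δx_{t+1}−Δx̄) = -21.4694
Denominator Σ(Δx_t−Δx̄)² = 35.7143
r_1(Δx) = -21.4694 / 35.7143 = -0.601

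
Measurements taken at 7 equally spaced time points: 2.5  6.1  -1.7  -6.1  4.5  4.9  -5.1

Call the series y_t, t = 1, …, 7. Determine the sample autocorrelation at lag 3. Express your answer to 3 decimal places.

0.252

Mean ȳ = (2.5 + 6.1 − 1.7 − 6.1 + 4.5 + 4.9 − 5.1)/7 = 0.7286
Deviations from mean: 1.7714, 5.3714, -2.4286, -6.8286, 3.7714, 4.1714, -5.8286
Numerator Σ_{t=1}^{4}(y_t−ȳ)(y_{t+3}−ȳ) = 37.8318
Denominator Σ(y_t−ȳ)² = 150.1143
r_3 = 37.8318 / 150.1143 = 0.252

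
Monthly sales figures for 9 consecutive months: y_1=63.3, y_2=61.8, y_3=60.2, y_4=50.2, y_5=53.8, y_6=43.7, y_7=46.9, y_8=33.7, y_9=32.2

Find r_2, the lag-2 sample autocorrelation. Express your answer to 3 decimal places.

Mean ȳ = (63.3 + 61.8 + 60.2 + 50.2 + 53.8 + 43.7 + 46.9 + 33.7 + 32.2)/9 = 49.5333
Σ(y_t−ȳ)(y_{t+2}−ȳ) = (146.8444) + (8.1778) + (45.5111) + (-3.8889) + (-11.2356) + (92.3611) + (45.6444) = 323.4144
Denominator Σ(y_t−ȳ)² = 1064.5200
r_2 = 323.4144 / 1064.5200 = 0.304

0.304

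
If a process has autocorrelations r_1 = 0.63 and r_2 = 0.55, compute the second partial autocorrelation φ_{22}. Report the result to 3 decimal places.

0.254

φ_{22} = (r_2 − r_1²) / (1 − r_1²)
r_1² = (0.63)² = 0.3969
Numerator = 0.55 − 0.3969 = 0.1531; denominator = 1 − 0.3969 = 0.6031
φ_{22} = 0.1531 / 0.6031 = 0.254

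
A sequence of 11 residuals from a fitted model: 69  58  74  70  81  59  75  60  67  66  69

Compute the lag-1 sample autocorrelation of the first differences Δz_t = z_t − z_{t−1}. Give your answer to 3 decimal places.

-0.802

First differences Δz: -11, 16, -4, 11, -22, 16, -15, 7, -1, 3
Mean of differences = 0.0000
Numerator Σ(Δz_t−Δz̄)(Δz_{t+1}−Δz̄) = -1233.0000
Denominator Σ(Δz_t−Δz̄)² = 1538.0000
r_1(Δz) = -1233.0000 / 1538.0000 = -0.802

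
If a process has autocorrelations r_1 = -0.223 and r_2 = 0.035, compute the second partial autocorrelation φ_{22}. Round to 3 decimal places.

φ_{22} = (r_2 − r_1²) / (1 − r_1²)
r_1² = (-0.223)² = 0.049729
Numerator = 0.035 − 0.0497 = -0.0147; denominator = 1 − 0.0497 = 0.9503
φ_{22} = -0.0147 / 0.9503 = -0.015

-0.015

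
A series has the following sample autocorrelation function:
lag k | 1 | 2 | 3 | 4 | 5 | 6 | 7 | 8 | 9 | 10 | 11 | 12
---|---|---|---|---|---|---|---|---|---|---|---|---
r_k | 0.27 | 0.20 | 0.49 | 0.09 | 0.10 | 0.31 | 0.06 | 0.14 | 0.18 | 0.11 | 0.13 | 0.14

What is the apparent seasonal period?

The largest autocorrelation is r_3 = 0.49, with a weaker echo at lag 6 (0.31); the remaining lags stay at or below 0.27. The elevated value at lag 1 (0.27), dropping to 0.20 at lag 2, reflects decaying short-term dependence rather than seasonality.
The dominant spike at lag 3 indicates a seasonal period of 3.

3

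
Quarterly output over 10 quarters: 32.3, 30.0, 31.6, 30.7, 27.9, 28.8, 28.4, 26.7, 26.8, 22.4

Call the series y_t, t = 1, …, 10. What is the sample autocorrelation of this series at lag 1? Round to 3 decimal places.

Mean ȳ = (32.3 + 30.0 + 31.6 + 30.7 + 27.9 + 28.8 + 28.4 + 26.7 + 26.8 + 22.4)/10 = 28.5600
Numerator Σ_{t=1}^{9}(y_t−ȳ)(y_{t+1}−ȳ) = 29.0724
Denominator Σ(y_t−ȳ)² = 74.9040
r_1 = 29.0724 / 74.9040 = 0.388

0.388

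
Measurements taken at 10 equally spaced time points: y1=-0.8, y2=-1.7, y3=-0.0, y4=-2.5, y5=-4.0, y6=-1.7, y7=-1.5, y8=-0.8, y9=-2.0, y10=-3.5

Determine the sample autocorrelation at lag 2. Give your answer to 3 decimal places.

-0.339

Mean ȳ = (-0.8 − 1.7 − 0.0 − 2.5 − 4.0 − 1.7 − 1.5 − 0.8 − 2.0 − 3.5)/10 = -1.8500
Numerator Σ_{t=1}^{8}(y_t−ȳ)(y_{t+2}−ȳ) = -4.6100
Denominator Σ(y_t−ȳ)² = 13.5850
r_2 = -4.6100 / 13.5850 = -0.339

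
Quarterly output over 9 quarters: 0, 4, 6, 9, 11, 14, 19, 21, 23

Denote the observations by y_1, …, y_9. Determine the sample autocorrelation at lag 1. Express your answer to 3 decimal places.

Mean ȳ = (0 + 4 + 6 + 9 + 11 + 14 + 19 + 21 + 23)/9 = 11.8889
Numerator Σ_{t=1}^{8}(y_t−ȳ)(y_{t+1}−ȳ) = 338.9877
Denominator Σ(y_t−ȳ)² = 508.8889
r_1 = 338.9877 / 508.8889 = 0.666

0.666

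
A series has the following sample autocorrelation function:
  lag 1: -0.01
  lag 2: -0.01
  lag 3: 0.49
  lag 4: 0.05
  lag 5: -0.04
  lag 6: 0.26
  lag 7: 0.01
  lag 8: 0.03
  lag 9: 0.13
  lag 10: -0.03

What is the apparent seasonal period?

The largest autocorrelation is r_3 = 0.49, with a weaker echo at lag 6 (0.26); the remaining lags stay at or below 0.13.
The dominant spike at lag 3 indicates a seasonal period of 3.

3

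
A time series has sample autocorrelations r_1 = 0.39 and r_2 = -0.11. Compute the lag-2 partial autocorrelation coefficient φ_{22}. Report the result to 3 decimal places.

φ_{22} = (r_2 − r_1²) / (1 − r_1²)
r_1² = (0.39)² = 0.1521
Numerator = -0.11 − 0.1521 = -0.2621; denominator = 1 − 0.1521 = 0.8479
φ_{22} = -0.2621 / 0.8479 = -0.309

-0.309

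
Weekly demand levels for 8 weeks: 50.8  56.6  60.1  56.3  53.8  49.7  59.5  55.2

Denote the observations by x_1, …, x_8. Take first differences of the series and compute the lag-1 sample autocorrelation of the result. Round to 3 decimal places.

First differences Δx: 5.8, 3.5, -3.8, -2.5, -4.1, 9.8, -4.3
Mean of differences = 0.6286
Numerator Σ(Δx_t−Δx̄)(Δx_{t+1}−Δx̄) = -57.7880
Denominator Σ(Δx_t−Δx̄)² = 195.1543
r_1(Δx) = -57.7880 / 195.1543 = -0.296

-0.296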